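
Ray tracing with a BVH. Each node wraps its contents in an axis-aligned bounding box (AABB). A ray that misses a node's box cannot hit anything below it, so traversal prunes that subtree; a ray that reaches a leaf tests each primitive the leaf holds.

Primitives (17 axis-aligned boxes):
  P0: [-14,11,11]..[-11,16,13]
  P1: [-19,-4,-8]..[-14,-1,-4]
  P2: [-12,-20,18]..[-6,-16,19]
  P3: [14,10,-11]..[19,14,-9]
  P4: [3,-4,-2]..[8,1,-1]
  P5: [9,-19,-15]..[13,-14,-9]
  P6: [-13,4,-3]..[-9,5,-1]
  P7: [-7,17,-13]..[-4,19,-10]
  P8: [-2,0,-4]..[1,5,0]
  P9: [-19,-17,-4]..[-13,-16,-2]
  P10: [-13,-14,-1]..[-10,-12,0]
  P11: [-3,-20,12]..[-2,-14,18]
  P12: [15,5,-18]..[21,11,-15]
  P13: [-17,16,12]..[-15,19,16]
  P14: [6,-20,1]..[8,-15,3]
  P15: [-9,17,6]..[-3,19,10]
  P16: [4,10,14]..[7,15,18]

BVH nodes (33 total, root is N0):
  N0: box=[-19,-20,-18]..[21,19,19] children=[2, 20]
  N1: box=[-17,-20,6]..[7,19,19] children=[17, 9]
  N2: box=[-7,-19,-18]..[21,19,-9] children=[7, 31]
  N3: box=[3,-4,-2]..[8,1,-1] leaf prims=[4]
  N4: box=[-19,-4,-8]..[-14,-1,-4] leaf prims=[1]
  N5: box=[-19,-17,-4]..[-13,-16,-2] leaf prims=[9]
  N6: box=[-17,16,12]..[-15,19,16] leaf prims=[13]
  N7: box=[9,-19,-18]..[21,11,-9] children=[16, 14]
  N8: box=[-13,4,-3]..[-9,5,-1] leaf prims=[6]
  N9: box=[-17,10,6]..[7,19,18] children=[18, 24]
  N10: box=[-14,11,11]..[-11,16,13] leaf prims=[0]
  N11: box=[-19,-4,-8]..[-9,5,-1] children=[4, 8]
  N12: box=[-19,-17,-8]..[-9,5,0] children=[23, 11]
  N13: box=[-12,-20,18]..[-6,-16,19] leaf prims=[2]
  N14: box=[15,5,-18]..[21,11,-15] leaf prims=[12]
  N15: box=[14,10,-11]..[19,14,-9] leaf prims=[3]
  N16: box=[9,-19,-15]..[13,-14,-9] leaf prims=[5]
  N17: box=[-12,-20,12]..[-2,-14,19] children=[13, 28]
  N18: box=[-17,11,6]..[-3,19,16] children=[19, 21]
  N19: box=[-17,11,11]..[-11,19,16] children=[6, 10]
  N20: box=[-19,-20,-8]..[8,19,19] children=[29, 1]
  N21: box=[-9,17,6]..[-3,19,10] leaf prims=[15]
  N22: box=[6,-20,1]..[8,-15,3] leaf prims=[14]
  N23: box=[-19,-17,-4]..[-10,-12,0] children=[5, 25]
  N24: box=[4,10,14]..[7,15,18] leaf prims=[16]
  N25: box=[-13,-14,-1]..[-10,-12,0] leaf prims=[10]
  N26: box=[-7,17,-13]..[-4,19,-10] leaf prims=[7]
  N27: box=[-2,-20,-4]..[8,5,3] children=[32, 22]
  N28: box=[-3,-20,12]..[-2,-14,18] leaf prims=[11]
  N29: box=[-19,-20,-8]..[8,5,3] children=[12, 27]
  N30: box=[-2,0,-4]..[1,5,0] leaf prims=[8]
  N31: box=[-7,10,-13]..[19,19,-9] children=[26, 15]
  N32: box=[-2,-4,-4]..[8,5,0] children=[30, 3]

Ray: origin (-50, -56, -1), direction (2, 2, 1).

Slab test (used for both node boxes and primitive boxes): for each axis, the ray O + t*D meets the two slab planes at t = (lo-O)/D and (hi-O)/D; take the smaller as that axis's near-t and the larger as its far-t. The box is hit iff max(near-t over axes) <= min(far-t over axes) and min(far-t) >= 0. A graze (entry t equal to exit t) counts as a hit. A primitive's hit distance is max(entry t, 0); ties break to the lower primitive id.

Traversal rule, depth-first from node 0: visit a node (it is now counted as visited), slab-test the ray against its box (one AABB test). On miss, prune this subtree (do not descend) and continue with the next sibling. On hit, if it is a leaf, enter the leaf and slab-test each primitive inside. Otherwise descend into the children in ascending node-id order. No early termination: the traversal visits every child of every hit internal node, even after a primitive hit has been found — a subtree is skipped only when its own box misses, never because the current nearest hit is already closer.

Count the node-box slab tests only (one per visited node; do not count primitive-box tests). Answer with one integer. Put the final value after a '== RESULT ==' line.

Walk:
N0 x:[31/2,71/2] y:[18,75/2] z:[-17,20] -> hit [18,20], descend [2, 20]
  N2 x:[43/2,71/2] y:[37/2,75/2] z:[-17,-8] -> miss, prune
  N20 x:[31/2,29] y:[18,75/2] z:[-7,20] -> hit [18,20], descend [1, 29]
    N1 x:[33/2,57/2] y:[18,75/2] z:[7,20] -> hit [18,20], descend [9, 17]
      N9 x:[33/2,57/2] y:[33,75/2] z:[7,19] -> miss, prune
      N17 x:[19,24] y:[18,21] z:[13,20] -> hit [19,20], descend [13, 28]
        N13 x:[19,22] y:[18,20] z:[19,20] -> hit [19,20] leaf, test {P2@t=19}
        N28 x:[47/2,24] y:[18,21] z:[13,19] -> miss, prune
    N29 x:[31/2,29] y:[18,61/2] z:[-7,4] -> miss, prune

order=[0, 2, 20, 1, 9, 17, 13, 28, 29]  |boxes|=9  |leaves|=1  hit=P2

== RESULT ==
9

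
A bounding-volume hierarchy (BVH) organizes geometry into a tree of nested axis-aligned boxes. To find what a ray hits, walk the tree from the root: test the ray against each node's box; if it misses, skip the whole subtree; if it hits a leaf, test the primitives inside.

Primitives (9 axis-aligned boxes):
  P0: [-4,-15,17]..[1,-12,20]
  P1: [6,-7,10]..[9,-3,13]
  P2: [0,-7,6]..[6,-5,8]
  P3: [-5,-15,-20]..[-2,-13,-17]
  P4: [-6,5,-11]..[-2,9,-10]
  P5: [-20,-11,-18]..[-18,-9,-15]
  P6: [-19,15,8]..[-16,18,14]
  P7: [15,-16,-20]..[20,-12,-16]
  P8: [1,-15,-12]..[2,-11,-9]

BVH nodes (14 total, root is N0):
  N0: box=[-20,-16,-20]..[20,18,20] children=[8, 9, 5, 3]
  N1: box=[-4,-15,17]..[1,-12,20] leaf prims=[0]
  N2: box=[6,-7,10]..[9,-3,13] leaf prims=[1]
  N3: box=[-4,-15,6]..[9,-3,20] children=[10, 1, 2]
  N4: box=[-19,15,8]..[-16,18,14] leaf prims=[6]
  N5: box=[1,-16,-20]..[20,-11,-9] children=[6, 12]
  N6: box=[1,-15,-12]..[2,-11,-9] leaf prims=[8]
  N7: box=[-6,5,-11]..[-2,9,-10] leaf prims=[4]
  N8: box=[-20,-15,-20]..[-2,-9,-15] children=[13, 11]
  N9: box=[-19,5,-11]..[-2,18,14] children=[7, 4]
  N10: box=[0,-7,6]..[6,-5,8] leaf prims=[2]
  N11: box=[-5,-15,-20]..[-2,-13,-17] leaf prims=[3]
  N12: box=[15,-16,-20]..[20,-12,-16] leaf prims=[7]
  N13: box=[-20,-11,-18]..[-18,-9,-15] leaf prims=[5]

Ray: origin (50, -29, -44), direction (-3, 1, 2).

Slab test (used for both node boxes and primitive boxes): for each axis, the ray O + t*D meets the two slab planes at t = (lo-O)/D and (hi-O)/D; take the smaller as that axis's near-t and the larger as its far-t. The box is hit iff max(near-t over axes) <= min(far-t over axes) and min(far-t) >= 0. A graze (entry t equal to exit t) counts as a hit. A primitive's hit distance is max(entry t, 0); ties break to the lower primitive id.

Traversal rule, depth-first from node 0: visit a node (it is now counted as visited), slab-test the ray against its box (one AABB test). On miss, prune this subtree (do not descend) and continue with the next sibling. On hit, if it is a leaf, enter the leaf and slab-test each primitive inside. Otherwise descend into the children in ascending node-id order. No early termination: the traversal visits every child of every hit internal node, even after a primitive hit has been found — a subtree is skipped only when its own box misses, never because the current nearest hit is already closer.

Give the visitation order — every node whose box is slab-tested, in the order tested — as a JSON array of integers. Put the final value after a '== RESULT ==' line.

Traverse from the root:
N0 x:[10,70/3] y:[13,47] z:[12,32] -> hit [13,70/3], descend [3, 5, 8, 9]
  N3 x:[41/3,18] y:[14,26] z:[25,32] -> miss, prune
  N5 x:[10,49/3] y:[13,18] z:[12,35/2] -> hit [13,49/3], descend [6, 12]
    N6 x:[16,49/3] y:[14,18] z:[16,35/2] -> hit [16,49/3] leaf, test {P8@t=16}
    N12 x:[10,35/3] y:[13,17] z:[12,14] -> miss, prune
  N8 x:[52/3,70/3] y:[14,20] z:[12,29/2] -> miss, prune
  N9 x:[52/3,23] y:[34,47] z:[33/2,29] -> miss, prune

Visited [0, 3, 5, 6, 12, 8, 9]. Tests: 7 box, 1 leaf. Nearest: P8.

== RESULT ==
[0, 3, 5, 6, 12, 8, 9]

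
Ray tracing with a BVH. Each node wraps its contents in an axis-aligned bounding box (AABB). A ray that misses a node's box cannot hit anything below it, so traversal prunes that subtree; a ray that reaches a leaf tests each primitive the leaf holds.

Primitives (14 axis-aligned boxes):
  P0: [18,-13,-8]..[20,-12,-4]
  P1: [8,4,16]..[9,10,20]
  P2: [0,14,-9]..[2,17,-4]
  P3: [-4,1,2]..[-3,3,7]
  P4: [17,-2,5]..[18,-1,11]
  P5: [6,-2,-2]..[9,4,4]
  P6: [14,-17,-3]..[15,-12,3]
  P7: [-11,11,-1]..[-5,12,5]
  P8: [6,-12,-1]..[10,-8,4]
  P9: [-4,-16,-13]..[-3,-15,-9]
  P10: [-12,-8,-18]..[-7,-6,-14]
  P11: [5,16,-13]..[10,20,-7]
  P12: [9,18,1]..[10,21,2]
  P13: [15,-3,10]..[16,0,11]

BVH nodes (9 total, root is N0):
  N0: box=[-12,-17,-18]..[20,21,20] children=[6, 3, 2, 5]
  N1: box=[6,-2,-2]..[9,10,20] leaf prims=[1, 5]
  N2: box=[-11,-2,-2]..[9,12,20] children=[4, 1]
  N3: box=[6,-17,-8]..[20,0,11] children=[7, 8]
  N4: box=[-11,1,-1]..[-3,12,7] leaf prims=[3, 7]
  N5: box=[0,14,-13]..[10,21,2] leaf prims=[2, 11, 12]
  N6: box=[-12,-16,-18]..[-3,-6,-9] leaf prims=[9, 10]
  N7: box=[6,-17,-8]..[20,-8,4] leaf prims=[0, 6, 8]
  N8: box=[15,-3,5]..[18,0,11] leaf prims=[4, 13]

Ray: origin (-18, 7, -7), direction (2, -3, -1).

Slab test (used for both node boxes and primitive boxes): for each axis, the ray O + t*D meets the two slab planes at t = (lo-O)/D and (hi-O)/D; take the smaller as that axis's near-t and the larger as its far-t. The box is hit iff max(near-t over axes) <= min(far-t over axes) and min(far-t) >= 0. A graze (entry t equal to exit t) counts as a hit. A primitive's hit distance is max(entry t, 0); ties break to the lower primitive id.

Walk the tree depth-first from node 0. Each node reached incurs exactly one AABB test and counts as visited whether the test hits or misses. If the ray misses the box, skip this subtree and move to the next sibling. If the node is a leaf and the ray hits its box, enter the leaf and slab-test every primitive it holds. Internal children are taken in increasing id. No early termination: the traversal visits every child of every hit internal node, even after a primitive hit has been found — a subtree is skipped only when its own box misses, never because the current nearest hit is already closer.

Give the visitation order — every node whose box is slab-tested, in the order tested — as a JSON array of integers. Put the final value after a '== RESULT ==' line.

Walk:
N0 x:[3,19] y:[-14/3,8] z:[-27,11] -> hit [3,8], descend [2, 3, 5, 6]
  N2 x:[7/2,27/2] y:[-5/3,3] z:[-27,-5] -> miss, prune
  N3 x:[12,19] y:[7/3,8] z:[-18,1] -> miss, prune
  N5 x:[9,14] y:[-14/3,-7/3] z:[-9,6] -> miss, prune
  N6 x:[3,15/2] y:[13/3,23/3] z:[2,11] -> hit [13/3,15/2] leaf, test {P9(miss), P10(miss)}

Summary -> nodes [0, 2, 3, 5, 6]; box-tests=5; leaf-entries=1; first=miss

== RESULT ==
[0, 2, 3, 5, 6]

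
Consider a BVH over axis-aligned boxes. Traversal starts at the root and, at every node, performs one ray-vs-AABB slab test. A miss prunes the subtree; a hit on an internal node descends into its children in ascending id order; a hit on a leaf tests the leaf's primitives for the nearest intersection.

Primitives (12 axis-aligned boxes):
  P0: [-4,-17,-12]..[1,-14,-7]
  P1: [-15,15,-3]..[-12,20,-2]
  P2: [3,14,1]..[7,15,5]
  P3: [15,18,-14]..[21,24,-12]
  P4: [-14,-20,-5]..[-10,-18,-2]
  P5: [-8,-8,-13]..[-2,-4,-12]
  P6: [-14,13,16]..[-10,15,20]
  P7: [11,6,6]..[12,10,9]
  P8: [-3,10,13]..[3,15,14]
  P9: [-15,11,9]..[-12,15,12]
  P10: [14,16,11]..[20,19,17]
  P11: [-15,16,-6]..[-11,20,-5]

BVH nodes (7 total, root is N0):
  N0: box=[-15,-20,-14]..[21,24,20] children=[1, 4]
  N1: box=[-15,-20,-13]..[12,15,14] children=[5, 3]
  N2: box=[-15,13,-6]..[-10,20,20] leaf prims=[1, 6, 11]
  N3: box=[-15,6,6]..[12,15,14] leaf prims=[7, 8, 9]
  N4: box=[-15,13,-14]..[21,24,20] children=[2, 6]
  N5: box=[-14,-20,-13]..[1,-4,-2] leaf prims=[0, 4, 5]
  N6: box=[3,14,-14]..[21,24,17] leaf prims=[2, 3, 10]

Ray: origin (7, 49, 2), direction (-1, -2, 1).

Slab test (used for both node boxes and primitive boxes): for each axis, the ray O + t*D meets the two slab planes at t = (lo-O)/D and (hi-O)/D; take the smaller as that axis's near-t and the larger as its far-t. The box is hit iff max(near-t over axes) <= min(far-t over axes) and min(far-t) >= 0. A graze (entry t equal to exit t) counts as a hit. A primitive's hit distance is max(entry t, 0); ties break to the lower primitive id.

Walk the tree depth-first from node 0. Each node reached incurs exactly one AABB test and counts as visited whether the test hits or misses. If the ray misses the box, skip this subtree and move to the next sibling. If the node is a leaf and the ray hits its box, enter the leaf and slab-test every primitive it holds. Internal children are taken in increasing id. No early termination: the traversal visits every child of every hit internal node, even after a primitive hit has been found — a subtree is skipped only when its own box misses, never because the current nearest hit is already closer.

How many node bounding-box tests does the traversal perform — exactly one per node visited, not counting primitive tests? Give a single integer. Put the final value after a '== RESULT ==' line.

Traverse from the root:
N0 x:[-14,22] y:[25/2,69/2] z:[-16,18] -> hit [25/2,18], descend [1, 4]
  N1 x:[-5,22] y:[17,69/2] z:[-15,12] -> miss, prune
  N4 x:[-14,22] y:[25/2,18] z:[-16,18] -> hit [25/2,18], descend [2, 6]
    N2 x:[17,22] y:[29/2,18] z:[-8,18] -> hit [17,18] leaf, test {P1(miss), P6@t=17, P11(miss)}
    N6 x:[-14,4] y:[25/2,35/2] z:[-16,15] -> miss, prune

order=[0, 1, 4, 2, 6]  |boxes|=5  |leaves|=1  hit=P6

== RESULT ==
5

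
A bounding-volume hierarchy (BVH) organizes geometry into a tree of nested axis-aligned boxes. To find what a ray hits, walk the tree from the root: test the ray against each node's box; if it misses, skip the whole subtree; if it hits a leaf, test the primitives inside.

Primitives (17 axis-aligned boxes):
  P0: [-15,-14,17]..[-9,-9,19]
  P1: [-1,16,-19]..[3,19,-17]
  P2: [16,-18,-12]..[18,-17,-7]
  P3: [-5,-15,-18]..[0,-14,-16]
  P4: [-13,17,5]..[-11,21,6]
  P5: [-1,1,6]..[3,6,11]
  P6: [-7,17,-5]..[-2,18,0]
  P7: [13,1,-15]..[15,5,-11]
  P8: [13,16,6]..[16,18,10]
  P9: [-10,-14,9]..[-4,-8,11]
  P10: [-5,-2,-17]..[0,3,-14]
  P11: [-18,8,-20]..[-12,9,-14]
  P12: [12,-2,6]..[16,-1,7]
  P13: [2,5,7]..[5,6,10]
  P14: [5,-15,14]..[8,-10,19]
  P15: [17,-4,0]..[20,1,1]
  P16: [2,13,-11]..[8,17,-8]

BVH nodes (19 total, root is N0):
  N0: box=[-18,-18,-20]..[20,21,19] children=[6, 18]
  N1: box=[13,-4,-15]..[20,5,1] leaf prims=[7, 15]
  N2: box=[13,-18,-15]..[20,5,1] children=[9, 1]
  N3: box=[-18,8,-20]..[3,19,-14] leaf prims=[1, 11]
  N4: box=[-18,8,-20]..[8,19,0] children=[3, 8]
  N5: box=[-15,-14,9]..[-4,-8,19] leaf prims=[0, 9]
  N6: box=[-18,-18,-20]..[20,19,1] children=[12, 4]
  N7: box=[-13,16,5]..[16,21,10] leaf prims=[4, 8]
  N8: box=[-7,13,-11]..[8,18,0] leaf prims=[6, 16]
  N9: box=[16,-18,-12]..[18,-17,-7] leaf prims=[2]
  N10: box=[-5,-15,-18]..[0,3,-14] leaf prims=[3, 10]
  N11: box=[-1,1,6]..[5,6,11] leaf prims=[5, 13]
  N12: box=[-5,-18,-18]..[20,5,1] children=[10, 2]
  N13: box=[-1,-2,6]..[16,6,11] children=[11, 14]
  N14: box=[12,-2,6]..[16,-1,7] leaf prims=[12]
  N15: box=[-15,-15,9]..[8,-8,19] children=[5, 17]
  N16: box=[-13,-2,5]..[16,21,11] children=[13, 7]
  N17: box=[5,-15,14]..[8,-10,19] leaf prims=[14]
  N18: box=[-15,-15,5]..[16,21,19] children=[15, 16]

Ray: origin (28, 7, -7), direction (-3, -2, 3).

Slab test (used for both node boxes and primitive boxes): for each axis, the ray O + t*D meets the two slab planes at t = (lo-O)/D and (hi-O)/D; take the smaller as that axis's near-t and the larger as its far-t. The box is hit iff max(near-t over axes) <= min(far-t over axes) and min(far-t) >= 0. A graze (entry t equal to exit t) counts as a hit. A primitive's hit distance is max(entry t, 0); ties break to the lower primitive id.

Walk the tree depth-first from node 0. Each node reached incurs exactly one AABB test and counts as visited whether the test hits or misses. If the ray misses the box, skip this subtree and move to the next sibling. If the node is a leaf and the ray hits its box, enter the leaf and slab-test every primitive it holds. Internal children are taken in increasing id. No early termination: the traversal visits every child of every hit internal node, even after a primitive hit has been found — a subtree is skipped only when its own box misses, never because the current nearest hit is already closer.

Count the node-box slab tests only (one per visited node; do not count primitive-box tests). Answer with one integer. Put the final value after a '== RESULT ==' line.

Traverse from the root:
N0 x:[8/3,46/3] y:[-7,25/2] z:[-13/3,26/3] -> hit [8/3,26/3], descend [6, 18]
  N6 x:[8/3,46/3] y:[-6,25/2] z:[-13/3,8/3] -> hit [8/3,8/3], descend [4, 12]
    N4 x:[20/3,46/3] y:[-6,-1/2] z:[-13/3,7/3] -> miss, prune
    N12 x:[8/3,11] y:[1,25/2] z:[-11/3,8/3] -> hit [8/3,8/3], descend [2, 10]
      N2 x:[8/3,5] y:[1,25/2] z:[-8/3,8/3] -> hit [8/3,8/3], descend [1, 9]
        N1 x:[8/3,5] y:[1,11/2] z:[-8/3,8/3] -> hit [8/3,8/3] leaf, test {P7(miss), P15(miss)}
        N9 x:[10/3,4] y:[12,25/2] z:[-5/3,0] -> miss, prune
      N10 x:[28/3,11] y:[2,11] z:[-11/3,-7/3] -> miss, prune
  N18 x:[4,43/3] y:[-7,11] z:[4,26/3] -> hit [4,26/3], descend [15, 16]
    N15 x:[20/3,43/3] y:[15/2,11] z:[16/3,26/3] -> hit [15/2,26/3], descend [5, 17]
      N5 x:[32/3,43/3] y:[15/2,21/2] z:[16/3,26/3] -> miss, prune
      N17 x:[20/3,23/3] y:[17/2,11] z:[7,26/3] -> miss, prune
    N16 x:[4,41/3] y:[-7,9/2] z:[4,6] -> hit [4,9/2], descend [7, 13]
      N7 x:[4,41/3] y:[-7,-9/2] z:[4,17/3] -> miss, prune
      N13 x:[4,29/3] y:[1/2,9/2] z:[13/3,6] -> hit [13/3,9/2], descend [11, 14]
        N11 x:[23/3,29/3] y:[1/2,3] z:[13/3,6] -> miss, prune
        N14 x:[4,16/3] y:[4,9/2] z:[13/3,14/3] -> hit [13/3,9/2] leaf, test {P12@t=13/3}

17 AABB tests over nodes [0, 6, 4, 12, 2, 1, 9, 10, 18, 15, 5, 17, 16, 7, 13, 11, 14]; 2 leaves entered; closest P12.

== RESULT ==
17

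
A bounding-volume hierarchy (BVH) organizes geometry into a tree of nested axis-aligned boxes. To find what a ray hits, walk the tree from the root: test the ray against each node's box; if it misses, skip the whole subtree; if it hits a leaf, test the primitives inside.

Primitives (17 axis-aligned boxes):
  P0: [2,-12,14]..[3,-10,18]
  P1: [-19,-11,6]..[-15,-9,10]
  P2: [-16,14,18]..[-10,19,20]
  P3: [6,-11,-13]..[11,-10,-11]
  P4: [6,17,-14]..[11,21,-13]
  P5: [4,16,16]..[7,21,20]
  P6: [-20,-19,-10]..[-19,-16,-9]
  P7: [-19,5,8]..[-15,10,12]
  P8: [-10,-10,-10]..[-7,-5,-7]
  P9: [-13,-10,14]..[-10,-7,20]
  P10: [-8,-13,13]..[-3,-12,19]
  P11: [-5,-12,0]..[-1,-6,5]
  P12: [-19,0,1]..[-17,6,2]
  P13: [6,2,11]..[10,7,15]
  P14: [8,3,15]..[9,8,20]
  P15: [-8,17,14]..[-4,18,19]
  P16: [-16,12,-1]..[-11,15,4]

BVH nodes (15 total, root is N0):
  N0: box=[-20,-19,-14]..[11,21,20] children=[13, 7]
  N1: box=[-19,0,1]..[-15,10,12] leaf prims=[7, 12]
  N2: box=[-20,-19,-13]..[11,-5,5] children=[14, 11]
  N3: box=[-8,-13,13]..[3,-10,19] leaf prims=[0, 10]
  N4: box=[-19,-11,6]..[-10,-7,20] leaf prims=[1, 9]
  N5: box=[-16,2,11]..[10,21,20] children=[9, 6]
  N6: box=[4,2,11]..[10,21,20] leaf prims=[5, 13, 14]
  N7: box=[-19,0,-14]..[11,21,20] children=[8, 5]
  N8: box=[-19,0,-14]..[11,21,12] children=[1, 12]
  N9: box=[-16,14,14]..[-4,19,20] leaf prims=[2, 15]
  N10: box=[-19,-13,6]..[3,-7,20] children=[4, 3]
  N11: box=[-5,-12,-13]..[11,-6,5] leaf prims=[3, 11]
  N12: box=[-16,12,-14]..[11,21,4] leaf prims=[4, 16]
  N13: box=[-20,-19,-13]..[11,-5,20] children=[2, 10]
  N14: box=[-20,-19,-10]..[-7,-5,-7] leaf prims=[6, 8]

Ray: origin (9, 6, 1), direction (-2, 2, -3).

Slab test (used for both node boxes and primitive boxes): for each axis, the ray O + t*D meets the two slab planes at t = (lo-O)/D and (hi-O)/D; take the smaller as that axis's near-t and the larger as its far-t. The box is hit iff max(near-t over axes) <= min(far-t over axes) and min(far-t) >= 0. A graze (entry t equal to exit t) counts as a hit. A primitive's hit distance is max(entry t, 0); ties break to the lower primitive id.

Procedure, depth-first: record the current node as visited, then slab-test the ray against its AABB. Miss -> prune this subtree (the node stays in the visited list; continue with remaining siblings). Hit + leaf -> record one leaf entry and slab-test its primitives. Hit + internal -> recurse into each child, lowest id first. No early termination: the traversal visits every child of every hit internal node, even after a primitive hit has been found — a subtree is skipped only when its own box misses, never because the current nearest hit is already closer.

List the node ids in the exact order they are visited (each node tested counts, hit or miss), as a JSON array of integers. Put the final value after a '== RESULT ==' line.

Trace the traversal:
N0 x:[-1,29/2] y:[-25/2,15/2] z:[-19/3,5] -> hit [-1,5], descend [7, 13]
  N7 x:[-1,14] y:[-3,15/2] z:[-19/3,5] -> hit [-1,5], descend [5, 8]
    N5 x:[-1/2,25/2] y:[-2,15/2] z:[-19/3,-10/3] -> miss, prune
    N8 x:[-1,14] y:[-3,15/2] z:[-11/3,5] -> hit [-1,5], descend [1, 12]
      N1 x:[12,14] y:[-3,2] z:[-11/3,0] -> miss, prune
      N12 x:[-1,25/2] y:[3,15/2] z:[-1,5] -> hit [3,5] leaf, test {P4(miss), P16(miss)}
  N13 x:[-1,29/2] y:[-25/2,-11/2] z:[-19/3,14/3] -> miss, prune

Summary -> nodes [0, 7, 5, 8, 1, 12, 13]; box-tests=7; leaf-entries=1; first=miss

== RESULT ==
[0, 7, 5, 8, 1, 12, 13]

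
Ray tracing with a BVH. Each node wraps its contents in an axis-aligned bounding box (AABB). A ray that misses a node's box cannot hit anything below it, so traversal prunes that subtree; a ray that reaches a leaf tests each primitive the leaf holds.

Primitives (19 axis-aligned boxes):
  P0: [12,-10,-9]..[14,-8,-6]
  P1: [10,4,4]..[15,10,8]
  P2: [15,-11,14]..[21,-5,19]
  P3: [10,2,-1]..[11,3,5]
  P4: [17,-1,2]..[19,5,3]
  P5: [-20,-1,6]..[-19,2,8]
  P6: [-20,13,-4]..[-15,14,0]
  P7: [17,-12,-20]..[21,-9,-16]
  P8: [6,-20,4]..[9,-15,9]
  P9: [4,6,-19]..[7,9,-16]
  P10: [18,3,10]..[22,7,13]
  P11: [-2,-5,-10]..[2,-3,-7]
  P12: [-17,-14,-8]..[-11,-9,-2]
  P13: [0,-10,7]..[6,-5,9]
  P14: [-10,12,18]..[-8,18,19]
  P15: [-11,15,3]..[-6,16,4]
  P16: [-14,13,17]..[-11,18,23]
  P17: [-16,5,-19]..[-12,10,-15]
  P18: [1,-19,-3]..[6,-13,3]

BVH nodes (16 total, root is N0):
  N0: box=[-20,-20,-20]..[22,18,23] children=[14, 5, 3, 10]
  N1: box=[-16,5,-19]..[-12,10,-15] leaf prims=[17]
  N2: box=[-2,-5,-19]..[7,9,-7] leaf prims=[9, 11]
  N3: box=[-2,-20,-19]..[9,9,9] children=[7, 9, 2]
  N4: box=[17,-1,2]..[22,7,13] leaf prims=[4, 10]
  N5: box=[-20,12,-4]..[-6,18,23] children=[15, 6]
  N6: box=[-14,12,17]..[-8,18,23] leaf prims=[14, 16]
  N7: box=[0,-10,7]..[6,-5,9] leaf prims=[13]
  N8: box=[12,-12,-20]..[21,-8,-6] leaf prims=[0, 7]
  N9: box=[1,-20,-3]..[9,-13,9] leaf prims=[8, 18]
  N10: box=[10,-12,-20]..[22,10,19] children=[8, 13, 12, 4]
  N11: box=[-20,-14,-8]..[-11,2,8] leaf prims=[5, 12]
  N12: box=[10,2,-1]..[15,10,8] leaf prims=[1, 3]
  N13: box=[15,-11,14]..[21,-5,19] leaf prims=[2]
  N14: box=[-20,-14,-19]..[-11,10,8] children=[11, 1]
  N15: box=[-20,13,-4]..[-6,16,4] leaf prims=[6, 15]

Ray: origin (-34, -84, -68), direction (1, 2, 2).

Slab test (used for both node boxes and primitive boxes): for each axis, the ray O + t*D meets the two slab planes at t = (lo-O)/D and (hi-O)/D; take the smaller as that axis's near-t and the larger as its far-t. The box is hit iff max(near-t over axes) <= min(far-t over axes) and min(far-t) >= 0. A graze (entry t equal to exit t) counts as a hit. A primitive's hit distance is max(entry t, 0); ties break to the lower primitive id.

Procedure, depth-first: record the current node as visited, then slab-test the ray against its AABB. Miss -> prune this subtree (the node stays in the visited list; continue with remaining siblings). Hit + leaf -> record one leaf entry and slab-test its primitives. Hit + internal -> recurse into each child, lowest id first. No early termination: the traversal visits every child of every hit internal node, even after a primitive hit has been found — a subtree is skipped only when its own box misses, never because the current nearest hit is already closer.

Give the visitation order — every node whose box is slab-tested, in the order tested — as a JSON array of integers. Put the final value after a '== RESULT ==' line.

Walk:
N0 x:[14,56] y:[32,51] z:[24,91/2] -> hit [32,91/2], descend [3, 5, 10, 14]
  N3 x:[32,43] y:[32,93/2] z:[49/2,77/2] -> hit [32,77/2], descend [2, 7, 9]
    N2 x:[32,41] y:[79/2,93/2] z:[49/2,61/2] -> miss, prune
    N7 x:[34,40] y:[37,79/2] z:[75/2,77/2] -> hit [75/2,77/2] leaf, test {P13@t=75/2}
    N9 x:[35,43] y:[32,71/2] z:[65/2,77/2] -> hit [35,71/2] leaf, test {P8(miss), P18@t=35}
  N5 x:[14,28] y:[48,51] z:[32,91/2] -> miss, prune
  N10 x:[44,56] y:[36,47] z:[24,87/2] -> miss, prune
  N14 x:[14,23] y:[35,47] z:[49/2,38] -> miss, prune

Visited [0, 3, 2, 7, 9, 5, 10, 14]. Tests: 8 box, 2 leaf. Nearest: P18.

== RESULT ==
[0, 3, 2, 7, 9, 5, 10, 14]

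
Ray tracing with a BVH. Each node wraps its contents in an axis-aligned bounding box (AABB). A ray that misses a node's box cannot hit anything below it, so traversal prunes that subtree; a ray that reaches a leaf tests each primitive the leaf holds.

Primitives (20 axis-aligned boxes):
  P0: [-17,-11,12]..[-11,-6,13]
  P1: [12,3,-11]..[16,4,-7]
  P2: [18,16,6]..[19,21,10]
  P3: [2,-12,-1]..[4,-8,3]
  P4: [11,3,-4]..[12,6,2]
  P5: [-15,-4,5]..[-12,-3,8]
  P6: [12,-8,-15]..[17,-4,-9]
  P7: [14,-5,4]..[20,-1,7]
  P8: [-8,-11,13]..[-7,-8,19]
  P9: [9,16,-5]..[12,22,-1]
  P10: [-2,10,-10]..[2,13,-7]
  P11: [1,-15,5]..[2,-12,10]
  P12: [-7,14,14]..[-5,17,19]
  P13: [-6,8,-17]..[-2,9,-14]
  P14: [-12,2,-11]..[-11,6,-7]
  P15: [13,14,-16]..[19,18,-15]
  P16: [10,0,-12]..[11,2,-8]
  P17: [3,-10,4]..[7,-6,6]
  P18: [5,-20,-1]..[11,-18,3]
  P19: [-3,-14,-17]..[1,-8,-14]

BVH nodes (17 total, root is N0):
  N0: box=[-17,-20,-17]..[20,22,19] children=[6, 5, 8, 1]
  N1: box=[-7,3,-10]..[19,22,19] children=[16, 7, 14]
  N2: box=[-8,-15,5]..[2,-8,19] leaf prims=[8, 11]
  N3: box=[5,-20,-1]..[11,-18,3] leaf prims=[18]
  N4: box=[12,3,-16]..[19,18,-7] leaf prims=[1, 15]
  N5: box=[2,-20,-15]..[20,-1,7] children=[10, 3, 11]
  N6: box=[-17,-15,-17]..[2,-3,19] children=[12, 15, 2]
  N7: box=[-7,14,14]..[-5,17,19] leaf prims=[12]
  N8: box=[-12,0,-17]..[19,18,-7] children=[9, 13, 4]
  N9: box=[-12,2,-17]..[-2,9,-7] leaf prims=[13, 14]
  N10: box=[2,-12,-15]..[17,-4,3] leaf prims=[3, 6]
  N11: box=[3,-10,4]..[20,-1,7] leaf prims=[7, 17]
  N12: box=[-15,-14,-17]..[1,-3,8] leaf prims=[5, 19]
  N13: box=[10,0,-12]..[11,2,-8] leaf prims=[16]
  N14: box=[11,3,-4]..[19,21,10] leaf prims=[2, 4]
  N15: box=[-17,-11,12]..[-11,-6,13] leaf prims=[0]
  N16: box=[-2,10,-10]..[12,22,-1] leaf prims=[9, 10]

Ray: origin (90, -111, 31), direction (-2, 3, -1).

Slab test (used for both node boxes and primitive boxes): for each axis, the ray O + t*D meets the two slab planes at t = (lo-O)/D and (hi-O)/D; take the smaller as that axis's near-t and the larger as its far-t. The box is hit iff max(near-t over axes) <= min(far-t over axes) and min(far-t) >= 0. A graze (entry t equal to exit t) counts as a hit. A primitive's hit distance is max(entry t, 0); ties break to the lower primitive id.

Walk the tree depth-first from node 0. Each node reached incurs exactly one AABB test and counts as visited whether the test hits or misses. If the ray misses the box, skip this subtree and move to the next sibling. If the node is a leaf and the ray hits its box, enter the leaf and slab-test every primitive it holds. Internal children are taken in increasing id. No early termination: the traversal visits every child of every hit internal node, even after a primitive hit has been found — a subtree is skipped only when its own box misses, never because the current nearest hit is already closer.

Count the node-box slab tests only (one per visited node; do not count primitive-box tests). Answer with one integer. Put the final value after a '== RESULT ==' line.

Traverse from the root:
N0 x:[35,107/2] y:[91/3,133/3] z:[12,48] -> hit [35,133/3], descend [1, 5, 6, 8]
  N1 x:[71/2,97/2] y:[38,133/3] z:[12,41] -> hit [38,41], descend [7, 14, 16]
    N7 x:[95/2,97/2] y:[125/3,128/3] z:[12,17] -> miss, prune
    N14 x:[71/2,79/2] y:[38,44] z:[21,35] -> miss, prune
    N16 x:[39,46] y:[121/3,133/3] z:[32,41] -> hit [121/3,41] leaf, test {P9(miss), P10(miss)}
  N5 x:[35,44] y:[91/3,110/3] z:[24,46] -> hit [35,110/3], descend [3, 10, 11]
    N3 x:[79/2,85/2] y:[91/3,31] z:[28,32] -> miss, prune
    N10 x:[73/2,44] y:[33,107/3] z:[28,46] -> miss, prune
    N11 x:[35,87/2] y:[101/3,110/3] z:[24,27] -> miss, prune
  N6 x:[44,107/2] y:[32,36] z:[12,48] -> miss, prune
  N8 x:[71/2,51] y:[37,43] z:[38,48] -> hit [38,43], descend [4, 9, 13]
    N4 x:[71/2,39] y:[38,43] z:[38,47] -> hit [38,39] leaf, test {P1@t=38, P15(miss)}
    N9 x:[46,51] y:[113/3,40] z:[38,48] -> miss, prune
    N13 x:[79/2,40] y:[37,113/3] z:[39,43] -> miss, prune

Visited [0, 1, 7, 14, 16, 5, 3, 10, 11, 6, 8, 4, 9, 13]. Tests: 14 box, 2 leaf. Nearest: P1.

== RESULT ==
14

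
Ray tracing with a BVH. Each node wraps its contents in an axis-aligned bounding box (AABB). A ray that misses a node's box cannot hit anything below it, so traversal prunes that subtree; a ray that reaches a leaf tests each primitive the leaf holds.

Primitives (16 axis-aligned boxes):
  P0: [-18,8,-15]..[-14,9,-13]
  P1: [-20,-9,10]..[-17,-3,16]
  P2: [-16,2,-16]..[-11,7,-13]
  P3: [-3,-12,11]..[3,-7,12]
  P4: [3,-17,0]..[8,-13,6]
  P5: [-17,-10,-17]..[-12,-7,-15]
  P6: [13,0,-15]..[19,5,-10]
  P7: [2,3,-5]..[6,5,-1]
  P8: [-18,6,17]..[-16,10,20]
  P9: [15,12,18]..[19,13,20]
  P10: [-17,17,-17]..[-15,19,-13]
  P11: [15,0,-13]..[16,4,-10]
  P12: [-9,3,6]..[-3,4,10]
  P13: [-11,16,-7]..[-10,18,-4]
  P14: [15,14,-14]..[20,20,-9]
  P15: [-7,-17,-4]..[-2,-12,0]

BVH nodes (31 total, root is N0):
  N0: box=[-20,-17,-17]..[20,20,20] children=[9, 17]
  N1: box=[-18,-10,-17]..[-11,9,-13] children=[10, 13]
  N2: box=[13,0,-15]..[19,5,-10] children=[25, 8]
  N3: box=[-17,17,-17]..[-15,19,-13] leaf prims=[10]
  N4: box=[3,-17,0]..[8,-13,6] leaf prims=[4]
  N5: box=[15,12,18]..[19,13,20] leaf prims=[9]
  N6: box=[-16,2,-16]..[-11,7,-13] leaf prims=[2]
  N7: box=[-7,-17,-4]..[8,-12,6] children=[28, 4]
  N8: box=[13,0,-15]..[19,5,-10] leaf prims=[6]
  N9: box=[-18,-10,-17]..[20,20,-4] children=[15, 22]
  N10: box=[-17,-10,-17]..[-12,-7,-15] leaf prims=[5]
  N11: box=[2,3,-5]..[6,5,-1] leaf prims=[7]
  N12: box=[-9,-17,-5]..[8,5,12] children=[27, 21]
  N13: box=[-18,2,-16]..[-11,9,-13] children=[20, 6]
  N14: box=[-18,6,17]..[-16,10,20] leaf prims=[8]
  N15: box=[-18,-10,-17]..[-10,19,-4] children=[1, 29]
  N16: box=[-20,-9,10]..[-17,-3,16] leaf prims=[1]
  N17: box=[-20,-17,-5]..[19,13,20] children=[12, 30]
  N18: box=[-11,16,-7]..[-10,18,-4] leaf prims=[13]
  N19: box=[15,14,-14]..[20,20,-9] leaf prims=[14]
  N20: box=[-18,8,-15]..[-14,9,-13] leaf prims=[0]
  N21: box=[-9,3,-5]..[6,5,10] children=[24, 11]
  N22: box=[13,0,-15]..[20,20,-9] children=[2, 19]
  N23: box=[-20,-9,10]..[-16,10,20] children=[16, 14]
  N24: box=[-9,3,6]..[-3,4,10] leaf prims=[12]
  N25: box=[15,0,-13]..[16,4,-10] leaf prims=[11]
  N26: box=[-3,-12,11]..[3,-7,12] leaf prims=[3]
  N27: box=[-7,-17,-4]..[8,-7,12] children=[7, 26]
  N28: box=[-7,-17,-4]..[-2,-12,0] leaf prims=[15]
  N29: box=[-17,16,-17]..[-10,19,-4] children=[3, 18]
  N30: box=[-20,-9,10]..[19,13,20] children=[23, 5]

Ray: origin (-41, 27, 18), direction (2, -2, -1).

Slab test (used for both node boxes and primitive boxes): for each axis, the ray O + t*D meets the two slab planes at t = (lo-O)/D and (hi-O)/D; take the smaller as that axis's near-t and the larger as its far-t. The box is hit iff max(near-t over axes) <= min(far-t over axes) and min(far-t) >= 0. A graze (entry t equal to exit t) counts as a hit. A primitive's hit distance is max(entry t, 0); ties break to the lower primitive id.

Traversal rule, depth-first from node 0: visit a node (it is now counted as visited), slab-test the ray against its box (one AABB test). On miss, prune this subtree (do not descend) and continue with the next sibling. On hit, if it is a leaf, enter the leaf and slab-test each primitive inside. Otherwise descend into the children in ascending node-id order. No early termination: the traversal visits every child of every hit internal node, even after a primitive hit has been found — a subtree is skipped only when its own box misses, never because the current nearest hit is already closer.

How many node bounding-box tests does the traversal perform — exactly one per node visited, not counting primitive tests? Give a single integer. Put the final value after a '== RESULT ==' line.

Walk:
N0 x:[21/2,61/2] y:[7/2,22] z:[-2,35] -> hit [21/2,22], descend [9, 17]
  N9 x:[23/2,61/2] y:[7/2,37/2] z:[22,35] -> miss, prune
  N17 x:[21/2,30] y:[7,22] z:[-2,23] -> hit [21/2,22], descend [12, 30]
    N12 x:[16,49/2] y:[11,22] z:[6,23] -> hit [16,22], descend [21, 27]
      N21 x:[16,47/2] y:[11,12] z:[8,23] -> miss, prune
      N27 x:[17,49/2] y:[17,22] z:[6,22] -> hit [17,22], descend [7, 26]
        N7 x:[17,49/2] y:[39/2,22] z:[12,22] -> hit [39/2,22], descend [4, 28]
          N4 x:[22,49/2] y:[20,22] z:[12,18] -> miss, prune
          N28 x:[17,39/2] y:[39/2,22] z:[18,22] -> hit [39/2,39/2] leaf, test {P15@t=39/2}
        N26 x:[19,22] y:[17,39/2] z:[6,7] -> miss, prune
    N30 x:[21/2,30] y:[7,18] z:[-2,8] -> miss, prune

Visited [0, 9, 17, 12, 21, 27, 7, 4, 28, 26, 30]. Tests: 11 box, 1 leaf. Nearest: P15.

== RESULT ==
11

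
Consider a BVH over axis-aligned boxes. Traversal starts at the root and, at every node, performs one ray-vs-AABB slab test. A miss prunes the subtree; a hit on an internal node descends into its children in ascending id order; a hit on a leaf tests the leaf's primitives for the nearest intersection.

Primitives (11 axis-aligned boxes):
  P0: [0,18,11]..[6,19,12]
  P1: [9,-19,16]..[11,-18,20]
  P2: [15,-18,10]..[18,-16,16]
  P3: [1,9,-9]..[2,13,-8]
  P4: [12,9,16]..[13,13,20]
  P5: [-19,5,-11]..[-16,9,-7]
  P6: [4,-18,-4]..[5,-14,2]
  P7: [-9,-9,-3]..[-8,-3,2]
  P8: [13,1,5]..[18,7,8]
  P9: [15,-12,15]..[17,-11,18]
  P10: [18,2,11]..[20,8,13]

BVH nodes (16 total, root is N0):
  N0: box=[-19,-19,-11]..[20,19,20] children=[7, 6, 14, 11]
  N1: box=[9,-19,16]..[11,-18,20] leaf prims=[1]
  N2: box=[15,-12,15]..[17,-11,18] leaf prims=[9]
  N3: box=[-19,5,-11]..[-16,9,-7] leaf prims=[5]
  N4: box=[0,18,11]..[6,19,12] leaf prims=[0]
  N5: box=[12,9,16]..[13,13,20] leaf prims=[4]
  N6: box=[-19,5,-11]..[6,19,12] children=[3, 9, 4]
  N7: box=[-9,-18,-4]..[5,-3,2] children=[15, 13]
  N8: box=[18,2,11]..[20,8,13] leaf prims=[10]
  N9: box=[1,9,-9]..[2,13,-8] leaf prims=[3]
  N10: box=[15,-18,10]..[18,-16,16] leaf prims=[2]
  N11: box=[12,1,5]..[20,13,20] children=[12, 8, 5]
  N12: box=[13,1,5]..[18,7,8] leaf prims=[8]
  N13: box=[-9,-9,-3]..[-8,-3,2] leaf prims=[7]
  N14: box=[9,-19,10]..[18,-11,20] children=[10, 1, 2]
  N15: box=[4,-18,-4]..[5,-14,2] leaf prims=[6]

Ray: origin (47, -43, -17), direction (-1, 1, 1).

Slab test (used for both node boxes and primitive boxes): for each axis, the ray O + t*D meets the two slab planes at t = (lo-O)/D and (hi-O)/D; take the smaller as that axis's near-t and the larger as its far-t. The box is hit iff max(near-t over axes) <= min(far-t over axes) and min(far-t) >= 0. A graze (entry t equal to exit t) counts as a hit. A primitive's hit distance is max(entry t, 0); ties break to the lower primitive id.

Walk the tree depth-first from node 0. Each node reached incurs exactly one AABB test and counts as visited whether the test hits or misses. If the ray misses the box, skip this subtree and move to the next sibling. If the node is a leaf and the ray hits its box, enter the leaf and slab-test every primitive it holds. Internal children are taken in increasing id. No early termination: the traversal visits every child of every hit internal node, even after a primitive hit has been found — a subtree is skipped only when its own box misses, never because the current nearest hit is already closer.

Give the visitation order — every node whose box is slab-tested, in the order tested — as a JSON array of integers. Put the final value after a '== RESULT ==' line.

Traverse from the root:
N0 x:[27,66] y:[24,62] z:[6,37] -> hit [27,37], descend [6, 7, 11, 14]
  N6 x:[41,66] y:[48,62] z:[6,29] -> miss, prune
  N7 x:[42,56] y:[25,40] z:[13,19] -> miss, prune
  N11 x:[27,35] y:[44,56] z:[22,37] -> miss, prune
  N14 x:[29,38] y:[24,32] z:[27,37] -> hit [29,32], descend [1, 2, 10]
    N1 x:[36,38] y:[24,25] z:[33,37] -> miss, prune
    N2 x:[30,32] y:[31,32] z:[32,35] -> hit [32,32] leaf, test {P9@t=32}
    N10 x:[29,32] y:[25,27] z:[27,33] -> miss, prune

order=[0, 6, 7, 11, 14, 1, 2, 10]  |boxes|=8  |leaves|=1  hit=P9

== RESULT ==
[0, 6, 7, 11, 14, 1, 2, 10]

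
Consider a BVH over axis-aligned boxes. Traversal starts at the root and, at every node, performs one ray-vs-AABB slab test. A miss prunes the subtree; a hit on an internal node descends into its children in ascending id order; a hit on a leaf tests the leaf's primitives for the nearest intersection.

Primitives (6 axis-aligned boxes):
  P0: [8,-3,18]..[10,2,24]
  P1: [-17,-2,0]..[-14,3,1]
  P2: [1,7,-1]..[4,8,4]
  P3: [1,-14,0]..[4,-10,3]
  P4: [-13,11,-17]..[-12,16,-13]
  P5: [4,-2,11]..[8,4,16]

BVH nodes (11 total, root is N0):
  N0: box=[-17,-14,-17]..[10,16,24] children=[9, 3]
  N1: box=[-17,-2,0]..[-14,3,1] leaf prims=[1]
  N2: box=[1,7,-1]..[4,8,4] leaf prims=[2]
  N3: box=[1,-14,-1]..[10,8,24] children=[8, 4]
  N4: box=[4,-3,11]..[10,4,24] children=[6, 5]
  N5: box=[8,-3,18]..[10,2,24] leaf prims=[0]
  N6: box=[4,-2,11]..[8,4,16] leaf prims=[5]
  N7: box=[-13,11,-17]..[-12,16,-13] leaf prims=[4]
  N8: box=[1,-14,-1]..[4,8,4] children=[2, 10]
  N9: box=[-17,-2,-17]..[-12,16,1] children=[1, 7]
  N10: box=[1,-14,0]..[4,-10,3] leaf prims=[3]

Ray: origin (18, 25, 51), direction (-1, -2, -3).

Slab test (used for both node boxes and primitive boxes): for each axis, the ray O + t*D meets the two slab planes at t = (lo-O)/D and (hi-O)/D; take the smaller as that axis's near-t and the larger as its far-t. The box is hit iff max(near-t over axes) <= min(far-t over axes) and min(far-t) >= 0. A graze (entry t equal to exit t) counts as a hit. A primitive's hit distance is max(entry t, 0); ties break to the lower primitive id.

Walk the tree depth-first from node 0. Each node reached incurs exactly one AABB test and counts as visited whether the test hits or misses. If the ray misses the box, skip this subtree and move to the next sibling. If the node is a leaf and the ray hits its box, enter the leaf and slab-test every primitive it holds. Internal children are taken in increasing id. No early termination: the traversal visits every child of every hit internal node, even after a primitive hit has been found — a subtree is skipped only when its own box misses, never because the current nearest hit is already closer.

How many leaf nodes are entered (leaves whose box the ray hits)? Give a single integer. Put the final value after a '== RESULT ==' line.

Trace the traversal:
N0 x:[8,35] y:[9/2,39/2] z:[9,68/3] -> hit [9,39/2], descend [3, 9]
  N3 x:[8,17] y:[17/2,39/2] z:[9,52/3] -> hit [9,17], descend [4, 8]
    N4 x:[8,14] y:[21/2,14] z:[9,40/3] -> hit [21/2,40/3], descend [5, 6]
      N5 x:[8,10] y:[23/2,14] z:[9,11] -> miss, prune
      N6 x:[10,14] y:[21/2,27/2] z:[35/3,40/3] -> hit [35/3,40/3] leaf, test {P5@t=35/3}
    N8 x:[14,17] y:[17/2,39/2] z:[47/3,52/3] -> hit [47/3,17], descend [2, 10]
      N2 x:[14,17] y:[17/2,9] z:[47/3,52/3] -> miss, prune
      N10 x:[14,17] y:[35/2,39/2] z:[16,17] -> miss, prune
  N9 x:[30,35] y:[9/2,27/2] z:[50/3,68/3] -> miss, prune

Summary -> nodes [0, 3, 4, 5, 6, 8, 2, 10, 9]; box-tests=9; leaf-entries=1; first=P5

== RESULT ==
1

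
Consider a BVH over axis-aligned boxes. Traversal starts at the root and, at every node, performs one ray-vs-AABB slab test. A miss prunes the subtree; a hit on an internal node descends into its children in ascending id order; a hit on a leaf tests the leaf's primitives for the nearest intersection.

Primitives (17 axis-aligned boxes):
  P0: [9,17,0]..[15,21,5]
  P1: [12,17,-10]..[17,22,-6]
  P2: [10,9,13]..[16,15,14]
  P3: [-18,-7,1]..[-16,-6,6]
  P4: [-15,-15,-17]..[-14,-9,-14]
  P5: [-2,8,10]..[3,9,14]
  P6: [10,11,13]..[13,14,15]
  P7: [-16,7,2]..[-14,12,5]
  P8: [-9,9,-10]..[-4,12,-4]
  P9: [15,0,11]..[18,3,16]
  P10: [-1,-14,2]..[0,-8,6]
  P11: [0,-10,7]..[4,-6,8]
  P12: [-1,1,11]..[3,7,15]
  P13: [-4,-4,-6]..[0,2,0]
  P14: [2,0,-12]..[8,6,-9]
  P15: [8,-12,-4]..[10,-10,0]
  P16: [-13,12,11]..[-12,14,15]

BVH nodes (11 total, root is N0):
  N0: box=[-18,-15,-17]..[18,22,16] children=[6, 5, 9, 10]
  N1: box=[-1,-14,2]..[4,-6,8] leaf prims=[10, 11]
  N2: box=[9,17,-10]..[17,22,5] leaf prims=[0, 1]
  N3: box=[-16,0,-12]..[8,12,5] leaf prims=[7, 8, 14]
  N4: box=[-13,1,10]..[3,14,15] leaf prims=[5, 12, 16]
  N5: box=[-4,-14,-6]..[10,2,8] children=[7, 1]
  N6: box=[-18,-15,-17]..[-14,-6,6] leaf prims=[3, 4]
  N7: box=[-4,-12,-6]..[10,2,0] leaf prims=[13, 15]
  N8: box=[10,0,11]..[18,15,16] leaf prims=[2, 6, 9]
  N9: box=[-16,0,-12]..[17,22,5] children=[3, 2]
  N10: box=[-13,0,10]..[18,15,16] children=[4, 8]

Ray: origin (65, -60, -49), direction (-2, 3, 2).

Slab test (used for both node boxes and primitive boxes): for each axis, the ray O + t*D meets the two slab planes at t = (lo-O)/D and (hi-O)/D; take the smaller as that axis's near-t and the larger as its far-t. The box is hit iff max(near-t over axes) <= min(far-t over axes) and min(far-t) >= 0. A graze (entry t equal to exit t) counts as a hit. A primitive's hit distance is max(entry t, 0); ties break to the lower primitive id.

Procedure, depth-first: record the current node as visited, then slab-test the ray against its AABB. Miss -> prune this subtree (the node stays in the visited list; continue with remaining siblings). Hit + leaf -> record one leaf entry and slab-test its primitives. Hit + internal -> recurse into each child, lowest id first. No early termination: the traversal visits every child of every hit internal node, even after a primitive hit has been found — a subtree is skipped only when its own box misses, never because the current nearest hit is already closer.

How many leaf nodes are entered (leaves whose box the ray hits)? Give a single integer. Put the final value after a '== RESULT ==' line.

Traverse from the root:
N0 x:[47/2,83/2] y:[15,82/3] z:[16,65/2] -> hit [47/2,82/3], descend [5, 6, 9, 10]
  N5 x:[55/2,69/2] y:[46/3,62/3] z:[43/2,57/2] -> miss, prune
  N6 x:[79/2,83/2] y:[15,18] z:[16,55/2] -> miss, prune
  N9 x:[24,81/2] y:[20,82/3] z:[37/2,27] -> hit [24,27], descend [2, 3]
    N2 x:[24,28] y:[77/3,82/3] z:[39/2,27] -> hit [77/3,27] leaf, test {P0@t=77/3, P1(miss)}
    N3 x:[57/2,81/2] y:[20,24] z:[37/2,27] -> miss, prune
  N10 x:[47/2,39] y:[20,25] z:[59/2,65/2] -> miss, prune

order=[0, 5, 6, 9, 2, 3, 10]  |boxes|=7  |leaves|=1  hit=P0

== RESULT ==
1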